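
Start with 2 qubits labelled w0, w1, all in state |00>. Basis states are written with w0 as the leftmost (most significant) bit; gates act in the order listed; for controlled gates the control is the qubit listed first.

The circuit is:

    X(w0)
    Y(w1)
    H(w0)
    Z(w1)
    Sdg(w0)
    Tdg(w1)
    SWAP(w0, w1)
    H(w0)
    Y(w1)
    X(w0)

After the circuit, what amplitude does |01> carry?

|01> carries amplitude exp(3*I*pi/4)/2 in the final state.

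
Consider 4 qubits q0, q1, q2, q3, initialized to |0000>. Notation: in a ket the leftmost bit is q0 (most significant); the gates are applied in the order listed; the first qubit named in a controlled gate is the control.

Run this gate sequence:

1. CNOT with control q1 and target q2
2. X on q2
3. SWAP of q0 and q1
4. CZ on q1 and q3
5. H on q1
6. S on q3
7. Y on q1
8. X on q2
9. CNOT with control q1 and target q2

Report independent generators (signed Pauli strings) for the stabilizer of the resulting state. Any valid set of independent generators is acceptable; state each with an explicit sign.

One valid set of independent stabilizer generators is -IXXI, +ZIII, +IZZI, +IIIZ (any independent generating set of the same group is equally correct).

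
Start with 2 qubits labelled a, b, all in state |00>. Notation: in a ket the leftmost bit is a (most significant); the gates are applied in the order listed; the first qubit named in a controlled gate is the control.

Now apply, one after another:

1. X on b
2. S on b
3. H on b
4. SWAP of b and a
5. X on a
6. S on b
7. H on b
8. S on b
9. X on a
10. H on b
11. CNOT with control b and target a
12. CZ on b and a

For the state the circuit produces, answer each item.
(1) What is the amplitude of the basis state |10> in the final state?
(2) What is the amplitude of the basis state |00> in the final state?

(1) |10> carries amplitude sqrt(2)*(1 - I)/4 in the final state.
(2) |00> carries amplitude sqrt(2)*(-1 + I)/4 in the final state.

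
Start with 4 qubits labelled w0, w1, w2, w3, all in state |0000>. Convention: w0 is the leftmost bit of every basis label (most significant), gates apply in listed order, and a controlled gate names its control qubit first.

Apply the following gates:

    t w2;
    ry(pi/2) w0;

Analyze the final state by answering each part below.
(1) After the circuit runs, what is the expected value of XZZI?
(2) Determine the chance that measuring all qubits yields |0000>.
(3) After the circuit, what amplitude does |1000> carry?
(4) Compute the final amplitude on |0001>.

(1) The observable XZZI averages to 1.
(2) The probability of measuring |0000> is 1/2.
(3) The final state's coefficient on |1000> equals sqrt(2)/2.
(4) |0001> carries amplitude 0 in the final state.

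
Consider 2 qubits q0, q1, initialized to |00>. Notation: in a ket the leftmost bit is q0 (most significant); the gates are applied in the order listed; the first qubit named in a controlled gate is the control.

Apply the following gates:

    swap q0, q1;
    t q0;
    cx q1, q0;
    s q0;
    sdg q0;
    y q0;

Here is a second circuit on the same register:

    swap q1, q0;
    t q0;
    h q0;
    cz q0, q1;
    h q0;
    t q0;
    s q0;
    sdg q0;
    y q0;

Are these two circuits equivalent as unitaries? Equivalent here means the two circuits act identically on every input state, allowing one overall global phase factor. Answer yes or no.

No, they are not equivalent — no single phase factor reconciles the two unitaries.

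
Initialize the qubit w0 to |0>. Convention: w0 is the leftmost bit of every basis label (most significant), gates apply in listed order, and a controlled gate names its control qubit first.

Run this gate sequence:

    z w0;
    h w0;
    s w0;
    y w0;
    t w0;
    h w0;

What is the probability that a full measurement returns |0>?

The probability of measuring |0> is 1/2 - sqrt(2)/4.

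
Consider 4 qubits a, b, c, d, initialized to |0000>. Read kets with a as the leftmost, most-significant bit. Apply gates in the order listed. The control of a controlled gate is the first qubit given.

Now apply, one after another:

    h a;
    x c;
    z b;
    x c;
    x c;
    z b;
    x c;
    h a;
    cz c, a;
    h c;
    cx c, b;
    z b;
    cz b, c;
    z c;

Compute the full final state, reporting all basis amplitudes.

After the circuit, the state carries amplitude sqrt(2)/2 on |0000>, -sqrt(2)/2 on |0110>, and 0 on every other basis state. Key observation: the block from step 1 through step 8 cancels to the identity and can be dropped.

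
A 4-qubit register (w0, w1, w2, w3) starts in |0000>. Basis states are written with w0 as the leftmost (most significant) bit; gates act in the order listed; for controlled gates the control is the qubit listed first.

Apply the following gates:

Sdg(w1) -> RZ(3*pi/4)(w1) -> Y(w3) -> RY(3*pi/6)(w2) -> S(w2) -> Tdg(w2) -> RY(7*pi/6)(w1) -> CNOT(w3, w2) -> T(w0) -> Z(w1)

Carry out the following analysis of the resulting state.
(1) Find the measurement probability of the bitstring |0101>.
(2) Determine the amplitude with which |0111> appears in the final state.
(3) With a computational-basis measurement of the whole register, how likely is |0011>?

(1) The probability of measuring |0101> is sqrt(3)/8 + 1/4.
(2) The amplitude on |0111> is (-sqrt(3) - 1)*exp(I*pi/8)/4.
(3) A full measurement returns |0011> with probability 1/4 - sqrt(3)/8.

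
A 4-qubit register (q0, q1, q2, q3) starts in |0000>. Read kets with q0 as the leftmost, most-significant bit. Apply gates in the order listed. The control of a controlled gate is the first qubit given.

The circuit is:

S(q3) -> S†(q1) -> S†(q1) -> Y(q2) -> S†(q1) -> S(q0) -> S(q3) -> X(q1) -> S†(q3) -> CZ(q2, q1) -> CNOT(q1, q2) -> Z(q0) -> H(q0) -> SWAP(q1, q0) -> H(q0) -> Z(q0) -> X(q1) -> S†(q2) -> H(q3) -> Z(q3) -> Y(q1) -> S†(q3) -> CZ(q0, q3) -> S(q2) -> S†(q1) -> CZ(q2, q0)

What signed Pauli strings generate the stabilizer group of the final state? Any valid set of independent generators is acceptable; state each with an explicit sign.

One valid set of independent stabilizer generators is +XIIZ, +IYII, +ZIIY, +IIZI (any independent generating set of the same group is equally correct).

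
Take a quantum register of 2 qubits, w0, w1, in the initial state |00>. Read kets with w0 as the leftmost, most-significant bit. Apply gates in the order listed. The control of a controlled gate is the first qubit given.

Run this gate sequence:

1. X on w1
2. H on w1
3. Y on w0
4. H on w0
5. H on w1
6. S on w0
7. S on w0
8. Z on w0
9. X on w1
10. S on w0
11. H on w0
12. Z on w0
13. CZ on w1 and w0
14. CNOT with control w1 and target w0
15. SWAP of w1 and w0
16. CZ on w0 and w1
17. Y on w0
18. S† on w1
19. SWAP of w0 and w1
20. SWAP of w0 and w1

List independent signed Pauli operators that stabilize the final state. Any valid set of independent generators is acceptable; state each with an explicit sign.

The final state is stabilized by the group generated by -IX, -ZI; other independent generating sets are equally valid.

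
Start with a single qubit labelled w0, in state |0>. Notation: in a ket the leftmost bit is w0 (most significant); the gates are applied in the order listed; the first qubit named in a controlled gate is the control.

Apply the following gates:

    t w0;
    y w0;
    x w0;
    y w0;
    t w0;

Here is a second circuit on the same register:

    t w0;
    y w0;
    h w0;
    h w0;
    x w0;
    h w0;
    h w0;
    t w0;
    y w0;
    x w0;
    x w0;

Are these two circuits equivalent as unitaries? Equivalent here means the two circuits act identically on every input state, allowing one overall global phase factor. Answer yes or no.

No, they are not equivalent — no single phase factor reconciles the two unitaries.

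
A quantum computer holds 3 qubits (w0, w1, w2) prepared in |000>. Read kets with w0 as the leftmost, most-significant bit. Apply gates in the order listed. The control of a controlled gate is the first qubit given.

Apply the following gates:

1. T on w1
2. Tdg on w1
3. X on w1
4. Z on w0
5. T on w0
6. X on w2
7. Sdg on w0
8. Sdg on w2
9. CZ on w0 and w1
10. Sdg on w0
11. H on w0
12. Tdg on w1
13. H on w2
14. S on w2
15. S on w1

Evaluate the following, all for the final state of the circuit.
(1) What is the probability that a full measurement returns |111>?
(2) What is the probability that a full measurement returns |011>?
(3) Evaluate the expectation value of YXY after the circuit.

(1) A full measurement returns |111> with probability 1/4.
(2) A full measurement returns |011> with probability 1/4.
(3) In the final state, YXY has expectation 0.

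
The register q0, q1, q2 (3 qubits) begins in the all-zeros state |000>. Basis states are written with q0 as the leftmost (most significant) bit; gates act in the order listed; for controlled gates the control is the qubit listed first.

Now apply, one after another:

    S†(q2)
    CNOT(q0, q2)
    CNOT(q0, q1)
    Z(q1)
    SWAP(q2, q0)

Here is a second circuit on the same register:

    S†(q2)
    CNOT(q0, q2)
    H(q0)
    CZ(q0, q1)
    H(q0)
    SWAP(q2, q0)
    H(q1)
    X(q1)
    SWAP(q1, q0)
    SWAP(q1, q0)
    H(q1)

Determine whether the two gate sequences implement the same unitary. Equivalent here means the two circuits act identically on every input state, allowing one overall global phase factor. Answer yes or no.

No: there is an input state on which the two circuits produce genuinely different outputs (not merely differing by a phase).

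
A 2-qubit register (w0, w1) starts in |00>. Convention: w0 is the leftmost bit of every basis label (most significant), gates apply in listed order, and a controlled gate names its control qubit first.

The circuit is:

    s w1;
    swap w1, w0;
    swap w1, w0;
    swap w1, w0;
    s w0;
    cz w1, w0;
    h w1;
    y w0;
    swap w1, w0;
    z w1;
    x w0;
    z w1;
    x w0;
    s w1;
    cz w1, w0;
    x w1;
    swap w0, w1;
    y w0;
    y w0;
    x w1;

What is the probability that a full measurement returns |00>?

The probability of measuring |00> is 1/2.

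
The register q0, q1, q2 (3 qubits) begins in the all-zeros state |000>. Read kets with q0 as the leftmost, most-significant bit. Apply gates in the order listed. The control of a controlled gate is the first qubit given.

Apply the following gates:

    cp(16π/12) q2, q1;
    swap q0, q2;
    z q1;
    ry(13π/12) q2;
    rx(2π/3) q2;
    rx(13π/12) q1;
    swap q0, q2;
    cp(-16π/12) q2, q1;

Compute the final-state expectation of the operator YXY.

In the final state, YXY has expectation 0.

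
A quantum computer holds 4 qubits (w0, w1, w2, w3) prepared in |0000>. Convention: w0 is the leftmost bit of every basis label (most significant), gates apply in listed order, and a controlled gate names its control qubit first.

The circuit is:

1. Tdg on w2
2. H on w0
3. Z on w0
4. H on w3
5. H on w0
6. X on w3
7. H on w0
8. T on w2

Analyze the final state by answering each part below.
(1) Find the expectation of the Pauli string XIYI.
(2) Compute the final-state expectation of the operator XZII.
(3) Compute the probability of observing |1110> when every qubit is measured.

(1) The observable XIYI averages to 0.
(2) The expectation value of XZII is -1.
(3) A full measurement returns |1110> with probability 0.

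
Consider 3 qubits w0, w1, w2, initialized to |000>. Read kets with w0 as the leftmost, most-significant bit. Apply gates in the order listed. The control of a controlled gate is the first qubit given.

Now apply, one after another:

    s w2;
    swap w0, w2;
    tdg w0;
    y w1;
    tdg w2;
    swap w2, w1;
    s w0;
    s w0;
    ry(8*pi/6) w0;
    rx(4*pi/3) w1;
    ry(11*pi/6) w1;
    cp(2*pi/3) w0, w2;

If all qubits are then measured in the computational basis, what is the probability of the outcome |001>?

A full measurement returns |001> with probability 1/8 - sqrt(3)/32.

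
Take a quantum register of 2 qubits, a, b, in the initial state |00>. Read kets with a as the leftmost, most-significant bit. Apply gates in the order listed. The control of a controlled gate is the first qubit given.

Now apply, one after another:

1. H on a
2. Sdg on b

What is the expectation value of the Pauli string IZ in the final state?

In the final state, IZ has expectation 1.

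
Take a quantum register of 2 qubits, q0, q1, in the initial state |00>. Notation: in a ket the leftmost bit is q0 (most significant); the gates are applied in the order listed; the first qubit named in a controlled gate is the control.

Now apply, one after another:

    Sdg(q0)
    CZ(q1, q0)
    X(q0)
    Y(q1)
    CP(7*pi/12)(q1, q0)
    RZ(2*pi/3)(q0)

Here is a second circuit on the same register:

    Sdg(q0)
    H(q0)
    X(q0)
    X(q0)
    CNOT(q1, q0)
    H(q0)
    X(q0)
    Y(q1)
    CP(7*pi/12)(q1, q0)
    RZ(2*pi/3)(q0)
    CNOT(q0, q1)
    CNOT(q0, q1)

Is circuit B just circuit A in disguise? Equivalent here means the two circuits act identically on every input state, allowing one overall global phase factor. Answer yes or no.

Yes: on every input state the two circuits agree up to one overall phase factor.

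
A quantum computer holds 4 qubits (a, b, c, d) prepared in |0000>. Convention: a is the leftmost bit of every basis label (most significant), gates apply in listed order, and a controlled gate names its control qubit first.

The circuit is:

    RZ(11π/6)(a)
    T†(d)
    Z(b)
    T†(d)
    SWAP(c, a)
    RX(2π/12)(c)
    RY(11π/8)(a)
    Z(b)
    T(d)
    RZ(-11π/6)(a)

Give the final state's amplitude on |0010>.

The amplitude on |0010> is I*(-sqrt(2) + sqrt(6))*cos(5*pi/16)/4.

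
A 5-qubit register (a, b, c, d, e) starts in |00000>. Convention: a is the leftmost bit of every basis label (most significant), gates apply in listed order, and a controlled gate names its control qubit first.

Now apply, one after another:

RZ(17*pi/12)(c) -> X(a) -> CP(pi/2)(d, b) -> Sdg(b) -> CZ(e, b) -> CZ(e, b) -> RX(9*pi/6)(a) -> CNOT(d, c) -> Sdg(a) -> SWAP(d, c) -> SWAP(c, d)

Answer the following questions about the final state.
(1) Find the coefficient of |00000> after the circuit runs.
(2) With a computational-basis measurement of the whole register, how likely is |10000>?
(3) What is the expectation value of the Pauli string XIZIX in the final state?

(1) The amplitude on |00000> is sqrt(2)*exp(19*I*pi/24)/2.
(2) The probability of measuring |10000> is 1/2.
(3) In the final state, XIZIX has expectation 0.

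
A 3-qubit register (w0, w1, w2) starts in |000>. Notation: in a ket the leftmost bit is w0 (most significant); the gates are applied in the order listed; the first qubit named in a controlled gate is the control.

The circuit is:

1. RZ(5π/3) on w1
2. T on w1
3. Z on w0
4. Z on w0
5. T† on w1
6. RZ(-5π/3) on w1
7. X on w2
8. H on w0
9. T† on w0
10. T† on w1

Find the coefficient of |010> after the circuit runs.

The final state's coefficient on |010> equals 0. Key observation: gates 1-6 undo each other exactly, leaving only the rest of the circuit to track.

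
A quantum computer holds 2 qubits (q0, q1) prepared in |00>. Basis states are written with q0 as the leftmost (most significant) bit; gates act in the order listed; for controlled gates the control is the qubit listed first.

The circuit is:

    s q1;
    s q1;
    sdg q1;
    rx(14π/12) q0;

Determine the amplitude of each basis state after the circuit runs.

After the circuit, the state carries amplitude -sqrt(6)/4 + sqrt(2)/4 on |00>, 0 on |01>, I*(-sqrt(6) - sqrt(2))/4 on |10>, 0 on |11>.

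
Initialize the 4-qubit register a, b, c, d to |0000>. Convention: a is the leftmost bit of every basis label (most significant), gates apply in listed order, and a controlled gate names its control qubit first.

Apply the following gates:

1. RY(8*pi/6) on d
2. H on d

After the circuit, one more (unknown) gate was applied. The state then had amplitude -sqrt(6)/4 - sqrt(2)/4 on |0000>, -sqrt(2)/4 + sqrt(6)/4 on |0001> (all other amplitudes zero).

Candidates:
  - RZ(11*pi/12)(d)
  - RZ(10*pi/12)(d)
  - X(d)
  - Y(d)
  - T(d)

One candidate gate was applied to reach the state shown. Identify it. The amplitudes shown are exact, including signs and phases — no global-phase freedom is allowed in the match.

It was X(d) that produced the state shown.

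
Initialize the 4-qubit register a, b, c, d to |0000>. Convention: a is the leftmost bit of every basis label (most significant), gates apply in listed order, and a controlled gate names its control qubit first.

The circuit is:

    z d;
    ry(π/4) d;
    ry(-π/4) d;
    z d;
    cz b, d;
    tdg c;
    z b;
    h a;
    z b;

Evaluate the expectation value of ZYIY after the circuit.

In the final state, ZYIY has expectation 0. Key observation: gates 1-4 undo each other exactly, leaving only the rest of the circuit to track.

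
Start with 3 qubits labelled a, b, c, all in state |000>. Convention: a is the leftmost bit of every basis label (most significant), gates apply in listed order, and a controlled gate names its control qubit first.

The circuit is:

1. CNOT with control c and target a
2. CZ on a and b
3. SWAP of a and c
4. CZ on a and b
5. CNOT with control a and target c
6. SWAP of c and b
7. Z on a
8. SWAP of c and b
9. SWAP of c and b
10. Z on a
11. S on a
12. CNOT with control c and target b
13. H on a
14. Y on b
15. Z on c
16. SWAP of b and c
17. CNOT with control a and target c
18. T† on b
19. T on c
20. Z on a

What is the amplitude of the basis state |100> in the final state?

|100> carries amplitude -sqrt(2)*I/2 in the final state. Key observation: gates 7-10 undo each other exactly, leaving only the rest of the circuit to track.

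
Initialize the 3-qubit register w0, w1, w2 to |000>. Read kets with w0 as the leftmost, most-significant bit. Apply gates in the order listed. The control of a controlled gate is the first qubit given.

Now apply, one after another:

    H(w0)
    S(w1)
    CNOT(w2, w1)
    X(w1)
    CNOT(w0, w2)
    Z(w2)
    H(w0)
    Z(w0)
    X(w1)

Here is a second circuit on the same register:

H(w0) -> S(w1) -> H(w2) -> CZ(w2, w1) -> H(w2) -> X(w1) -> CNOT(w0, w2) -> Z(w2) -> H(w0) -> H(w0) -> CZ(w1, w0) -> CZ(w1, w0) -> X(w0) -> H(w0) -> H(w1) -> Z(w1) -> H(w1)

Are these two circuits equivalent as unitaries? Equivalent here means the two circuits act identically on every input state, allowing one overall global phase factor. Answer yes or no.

No — the two circuits implement different unitaries, even allowing a global phase.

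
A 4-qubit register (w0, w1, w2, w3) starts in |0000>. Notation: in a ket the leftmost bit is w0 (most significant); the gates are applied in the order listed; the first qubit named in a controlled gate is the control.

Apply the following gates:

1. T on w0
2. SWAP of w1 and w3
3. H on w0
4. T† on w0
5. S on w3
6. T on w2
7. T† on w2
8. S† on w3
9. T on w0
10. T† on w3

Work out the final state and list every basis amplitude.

The resulting statevector has amplitude sqrt(2)/2 on |0000>, sqrt(2)/2 on |1000>, and 0 on every other basis state. Key observation: the block from step 4 through step 9 cancels to the identity and can be dropped.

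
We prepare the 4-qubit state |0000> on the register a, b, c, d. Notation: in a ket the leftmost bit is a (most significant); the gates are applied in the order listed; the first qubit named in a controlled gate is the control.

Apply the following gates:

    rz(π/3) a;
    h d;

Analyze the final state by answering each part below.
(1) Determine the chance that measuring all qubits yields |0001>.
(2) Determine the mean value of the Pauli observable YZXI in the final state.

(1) A full measurement returns |0001> with probability 1/2.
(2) In the final state, YZXI has expectation 0.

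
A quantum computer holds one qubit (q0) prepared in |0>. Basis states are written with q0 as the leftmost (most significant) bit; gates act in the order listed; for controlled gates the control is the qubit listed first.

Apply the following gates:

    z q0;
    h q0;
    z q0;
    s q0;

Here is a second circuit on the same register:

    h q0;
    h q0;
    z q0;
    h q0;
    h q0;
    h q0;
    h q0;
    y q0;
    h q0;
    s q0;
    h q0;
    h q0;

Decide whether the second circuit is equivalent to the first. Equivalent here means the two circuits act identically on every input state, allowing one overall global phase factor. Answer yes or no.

No, they are not equivalent — no single phase factor reconciles the two unitaries.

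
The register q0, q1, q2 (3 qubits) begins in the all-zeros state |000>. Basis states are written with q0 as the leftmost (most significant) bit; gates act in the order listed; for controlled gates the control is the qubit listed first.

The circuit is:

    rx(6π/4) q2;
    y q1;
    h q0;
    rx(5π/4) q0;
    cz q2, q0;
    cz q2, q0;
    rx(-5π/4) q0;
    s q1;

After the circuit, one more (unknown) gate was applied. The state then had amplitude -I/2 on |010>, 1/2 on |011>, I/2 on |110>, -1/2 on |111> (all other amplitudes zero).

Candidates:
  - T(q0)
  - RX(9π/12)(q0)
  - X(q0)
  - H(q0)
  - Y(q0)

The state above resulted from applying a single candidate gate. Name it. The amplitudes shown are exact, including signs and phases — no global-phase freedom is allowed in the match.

The applied gate was Y(q0). Key observation: steps 4-7 multiply out to the identity, so the circuit reduces to the remaining gates.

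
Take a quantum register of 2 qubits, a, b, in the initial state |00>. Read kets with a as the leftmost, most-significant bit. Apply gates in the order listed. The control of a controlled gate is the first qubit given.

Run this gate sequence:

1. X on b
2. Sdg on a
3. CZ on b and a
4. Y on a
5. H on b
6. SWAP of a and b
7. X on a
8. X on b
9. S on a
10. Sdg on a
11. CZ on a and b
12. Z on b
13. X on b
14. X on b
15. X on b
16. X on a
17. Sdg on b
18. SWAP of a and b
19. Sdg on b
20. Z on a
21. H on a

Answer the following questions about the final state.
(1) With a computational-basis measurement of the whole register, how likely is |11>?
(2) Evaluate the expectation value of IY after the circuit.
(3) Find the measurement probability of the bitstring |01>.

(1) Outcome |11> occurs with probability 1/4.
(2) The observable IY averages to 1.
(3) The probability of measuring |01> is 1/4.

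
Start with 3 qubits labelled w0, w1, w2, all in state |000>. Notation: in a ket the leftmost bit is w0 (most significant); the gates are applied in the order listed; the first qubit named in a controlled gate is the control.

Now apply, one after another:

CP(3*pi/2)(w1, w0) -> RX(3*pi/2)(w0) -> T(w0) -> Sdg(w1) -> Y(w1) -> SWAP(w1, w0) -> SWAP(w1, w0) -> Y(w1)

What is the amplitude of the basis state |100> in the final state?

The final state's coefficient on |100> equals -sqrt(2)*exp(3*I*pi/4)/2. Key observation: steps 5-8 multiply out to the identity, so the circuit reduces to the remaining gates.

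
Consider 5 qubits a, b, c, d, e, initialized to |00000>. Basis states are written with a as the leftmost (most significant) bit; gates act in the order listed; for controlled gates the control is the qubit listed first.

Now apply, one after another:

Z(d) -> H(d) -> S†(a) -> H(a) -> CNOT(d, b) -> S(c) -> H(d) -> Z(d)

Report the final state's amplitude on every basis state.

After the circuit, the state carries amplitude sqrt(2)/4 on |00000>, -sqrt(2)/4 on |00010>, sqrt(2)/4 on |01000>, sqrt(2)/4 on |01010>, sqrt(2)/4 on |10000>, -sqrt(2)/4 on |10010>, sqrt(2)/4 on |11000>, sqrt(2)/4 on |11010>, and 0 on every other basis state.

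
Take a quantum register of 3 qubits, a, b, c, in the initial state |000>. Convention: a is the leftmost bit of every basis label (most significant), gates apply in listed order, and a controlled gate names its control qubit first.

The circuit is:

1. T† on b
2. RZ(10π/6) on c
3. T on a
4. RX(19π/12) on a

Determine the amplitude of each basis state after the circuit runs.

The final amplitudes are (sqrt(6 - 3*sqrt(2))/4 + sqrt(sqrt(2) + 2)/4)*exp(I*pi/6) on |000>, (-sqrt(2 - sqrt(2))/4 + sqrt(3*sqrt(2) + 6)/4)*exp(2*I*pi/3) on |100>, and 0 on every other basis state.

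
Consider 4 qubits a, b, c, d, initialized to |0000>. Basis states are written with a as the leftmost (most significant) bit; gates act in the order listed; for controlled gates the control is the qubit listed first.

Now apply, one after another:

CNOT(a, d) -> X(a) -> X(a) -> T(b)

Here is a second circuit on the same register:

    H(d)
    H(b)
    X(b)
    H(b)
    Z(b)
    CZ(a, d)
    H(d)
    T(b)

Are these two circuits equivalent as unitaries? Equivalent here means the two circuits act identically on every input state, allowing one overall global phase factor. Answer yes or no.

Yes — the two circuits implement the same unitary up to a global phase.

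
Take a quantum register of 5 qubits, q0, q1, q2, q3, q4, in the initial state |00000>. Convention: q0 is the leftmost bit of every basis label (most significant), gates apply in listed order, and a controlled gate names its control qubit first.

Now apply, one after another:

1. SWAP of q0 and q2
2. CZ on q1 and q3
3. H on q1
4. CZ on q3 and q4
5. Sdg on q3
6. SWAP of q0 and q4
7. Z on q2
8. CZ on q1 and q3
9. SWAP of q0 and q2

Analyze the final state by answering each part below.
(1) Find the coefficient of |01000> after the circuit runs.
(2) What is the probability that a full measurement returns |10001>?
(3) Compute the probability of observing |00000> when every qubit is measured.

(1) |01000> carries amplitude sqrt(2)/2 in the final state.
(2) The probability of measuring |10001> is 0.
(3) Outcome |00000> occurs with probability 1/2.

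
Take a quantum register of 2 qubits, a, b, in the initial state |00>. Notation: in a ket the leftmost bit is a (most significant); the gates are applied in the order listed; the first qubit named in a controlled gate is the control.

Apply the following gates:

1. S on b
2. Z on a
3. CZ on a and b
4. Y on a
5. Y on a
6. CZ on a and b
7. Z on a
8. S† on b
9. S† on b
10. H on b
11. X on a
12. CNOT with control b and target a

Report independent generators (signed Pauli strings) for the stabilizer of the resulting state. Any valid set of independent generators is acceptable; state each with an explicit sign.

One valid set of independent stabilizer generators is +XX, -ZZ (any independent generating set of the same group is equally correct). Key observation: steps 1-8 multiply out to the identity, so the circuit reduces to the remaining gates.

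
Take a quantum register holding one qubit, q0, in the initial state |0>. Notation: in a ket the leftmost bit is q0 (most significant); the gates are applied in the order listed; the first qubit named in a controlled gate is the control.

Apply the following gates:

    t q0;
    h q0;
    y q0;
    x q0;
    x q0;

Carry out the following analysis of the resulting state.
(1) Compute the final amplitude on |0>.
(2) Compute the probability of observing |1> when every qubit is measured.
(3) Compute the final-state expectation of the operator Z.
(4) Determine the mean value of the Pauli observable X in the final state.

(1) The amplitude on |0> is -sqrt(2)*I/2.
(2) Outcome |1> occurs with probability 1/2.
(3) In the final state, Z has expectation 0.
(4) The expectation value of X is -1.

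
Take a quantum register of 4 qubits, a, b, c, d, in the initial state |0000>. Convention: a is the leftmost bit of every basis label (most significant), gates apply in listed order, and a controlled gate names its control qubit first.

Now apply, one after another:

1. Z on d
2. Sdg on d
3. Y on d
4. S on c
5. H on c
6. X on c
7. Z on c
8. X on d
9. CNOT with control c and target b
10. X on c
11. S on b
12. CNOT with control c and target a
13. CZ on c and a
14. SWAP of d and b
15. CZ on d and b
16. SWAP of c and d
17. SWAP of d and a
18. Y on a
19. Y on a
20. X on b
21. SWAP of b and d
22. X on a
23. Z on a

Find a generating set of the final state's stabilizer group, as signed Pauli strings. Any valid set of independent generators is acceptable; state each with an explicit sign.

One valid set of independent stabilizer generators is -XXYI, +ZIZI, -IZZI, -IIIZ (any independent generating set of the same group is equally correct).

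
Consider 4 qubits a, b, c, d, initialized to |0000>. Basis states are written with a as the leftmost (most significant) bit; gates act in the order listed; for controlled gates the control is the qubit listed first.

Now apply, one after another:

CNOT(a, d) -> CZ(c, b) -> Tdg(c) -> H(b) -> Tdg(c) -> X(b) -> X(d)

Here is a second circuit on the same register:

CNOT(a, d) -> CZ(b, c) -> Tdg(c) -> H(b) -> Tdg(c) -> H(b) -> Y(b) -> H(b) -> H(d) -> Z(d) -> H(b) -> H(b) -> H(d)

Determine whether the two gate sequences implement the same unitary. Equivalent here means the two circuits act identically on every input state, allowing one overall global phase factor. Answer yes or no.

No: there is an input state on which the two circuits produce genuinely different outputs (not merely differing by a phase).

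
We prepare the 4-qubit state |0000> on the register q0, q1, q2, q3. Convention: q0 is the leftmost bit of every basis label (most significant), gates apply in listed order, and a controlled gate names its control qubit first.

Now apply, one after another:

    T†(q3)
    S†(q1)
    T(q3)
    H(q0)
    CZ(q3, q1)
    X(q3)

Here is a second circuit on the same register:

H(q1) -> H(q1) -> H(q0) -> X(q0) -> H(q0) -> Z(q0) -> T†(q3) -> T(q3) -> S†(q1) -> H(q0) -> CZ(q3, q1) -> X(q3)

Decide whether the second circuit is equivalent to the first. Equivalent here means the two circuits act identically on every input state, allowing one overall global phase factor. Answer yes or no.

Yes: on every input state the two circuits agree up to one overall phase factor.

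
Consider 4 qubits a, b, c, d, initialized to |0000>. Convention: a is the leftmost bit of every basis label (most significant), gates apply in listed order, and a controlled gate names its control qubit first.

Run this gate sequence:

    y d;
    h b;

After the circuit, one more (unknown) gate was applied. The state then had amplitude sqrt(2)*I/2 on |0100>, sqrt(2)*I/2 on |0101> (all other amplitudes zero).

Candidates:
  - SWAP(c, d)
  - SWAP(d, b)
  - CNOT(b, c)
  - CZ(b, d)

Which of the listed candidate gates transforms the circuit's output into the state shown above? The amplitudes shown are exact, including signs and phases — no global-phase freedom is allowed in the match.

It was SWAP(d, b) that produced the state shown.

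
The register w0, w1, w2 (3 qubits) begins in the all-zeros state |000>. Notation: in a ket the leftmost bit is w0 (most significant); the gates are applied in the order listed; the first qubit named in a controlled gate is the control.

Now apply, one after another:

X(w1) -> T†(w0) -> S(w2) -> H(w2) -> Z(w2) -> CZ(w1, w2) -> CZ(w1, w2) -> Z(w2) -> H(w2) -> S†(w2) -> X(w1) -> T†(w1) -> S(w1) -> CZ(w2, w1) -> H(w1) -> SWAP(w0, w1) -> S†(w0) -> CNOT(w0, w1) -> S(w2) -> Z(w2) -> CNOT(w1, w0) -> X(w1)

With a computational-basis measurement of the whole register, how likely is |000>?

The probability of measuring |000> is 1/2. Key observation: gates 3-10 undo each other exactly, leaving only the rest of the circuit to track.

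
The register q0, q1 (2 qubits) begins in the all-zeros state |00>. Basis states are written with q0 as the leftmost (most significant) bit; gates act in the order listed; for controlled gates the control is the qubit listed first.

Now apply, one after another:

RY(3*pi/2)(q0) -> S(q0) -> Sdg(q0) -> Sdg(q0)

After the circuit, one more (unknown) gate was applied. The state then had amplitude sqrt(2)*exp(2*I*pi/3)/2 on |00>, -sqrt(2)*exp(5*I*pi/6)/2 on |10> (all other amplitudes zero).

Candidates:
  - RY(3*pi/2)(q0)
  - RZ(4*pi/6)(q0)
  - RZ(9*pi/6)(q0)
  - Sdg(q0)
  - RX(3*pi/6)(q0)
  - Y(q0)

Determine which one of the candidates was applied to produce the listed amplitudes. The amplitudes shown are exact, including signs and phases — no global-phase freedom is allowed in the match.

It was RZ(4*pi/6)(q0) that produced the state shown. Key observation: gates 2-3 undo each other exactly, leaving only the rest of the circuit to track.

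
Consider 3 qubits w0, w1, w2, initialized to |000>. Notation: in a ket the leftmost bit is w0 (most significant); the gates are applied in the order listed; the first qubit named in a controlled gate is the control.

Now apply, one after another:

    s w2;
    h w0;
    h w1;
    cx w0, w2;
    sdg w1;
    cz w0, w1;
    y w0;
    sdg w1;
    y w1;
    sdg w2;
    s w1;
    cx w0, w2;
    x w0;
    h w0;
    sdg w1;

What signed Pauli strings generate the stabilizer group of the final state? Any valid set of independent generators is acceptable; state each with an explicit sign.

One valid set of independent stabilizer generators is +YZI, +ZYI, -IIZ (any independent generating set of the same group is equally correct).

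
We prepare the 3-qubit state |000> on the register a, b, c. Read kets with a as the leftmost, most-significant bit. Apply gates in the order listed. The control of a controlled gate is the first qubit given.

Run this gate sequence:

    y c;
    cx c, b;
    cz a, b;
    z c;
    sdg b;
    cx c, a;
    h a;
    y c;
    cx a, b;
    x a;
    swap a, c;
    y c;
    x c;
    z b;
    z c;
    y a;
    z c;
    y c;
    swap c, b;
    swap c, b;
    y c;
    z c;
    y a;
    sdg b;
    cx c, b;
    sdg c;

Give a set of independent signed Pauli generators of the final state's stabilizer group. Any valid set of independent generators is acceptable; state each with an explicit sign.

The final state is stabilized by the group generated by -IIX, +ZII, +IZI; other independent generating sets are equally valid. Key observation: steps 16-23 multiply out to the identity, so the circuit reduces to the remaining gates.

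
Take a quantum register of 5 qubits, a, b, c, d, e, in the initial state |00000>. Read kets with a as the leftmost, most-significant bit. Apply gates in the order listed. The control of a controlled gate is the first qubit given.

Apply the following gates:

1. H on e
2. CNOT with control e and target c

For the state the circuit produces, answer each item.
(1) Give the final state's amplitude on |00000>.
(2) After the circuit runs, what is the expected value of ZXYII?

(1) The amplitude on |00000> is sqrt(2)/2.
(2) The observable ZXYII averages to 0.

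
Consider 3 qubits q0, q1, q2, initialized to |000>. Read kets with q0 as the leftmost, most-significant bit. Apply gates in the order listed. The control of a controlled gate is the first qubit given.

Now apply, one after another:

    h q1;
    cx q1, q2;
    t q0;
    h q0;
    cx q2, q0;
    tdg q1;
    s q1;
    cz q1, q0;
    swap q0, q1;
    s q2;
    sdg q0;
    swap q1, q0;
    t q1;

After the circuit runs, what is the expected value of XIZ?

In the final state, XIZ has expectation 1.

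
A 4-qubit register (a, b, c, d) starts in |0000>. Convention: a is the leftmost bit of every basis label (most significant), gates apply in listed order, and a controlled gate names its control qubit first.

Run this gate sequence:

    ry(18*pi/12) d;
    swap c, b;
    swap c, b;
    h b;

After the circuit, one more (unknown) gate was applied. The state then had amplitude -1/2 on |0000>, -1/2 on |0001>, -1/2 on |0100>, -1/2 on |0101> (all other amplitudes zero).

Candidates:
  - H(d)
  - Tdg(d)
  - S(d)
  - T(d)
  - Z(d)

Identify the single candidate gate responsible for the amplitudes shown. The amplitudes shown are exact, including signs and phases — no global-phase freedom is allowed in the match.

The unique candidate consistent with the amplitudes is Z(d). Key observation: gates 2-3 undo each other exactly, leaving only the rest of the circuit to track.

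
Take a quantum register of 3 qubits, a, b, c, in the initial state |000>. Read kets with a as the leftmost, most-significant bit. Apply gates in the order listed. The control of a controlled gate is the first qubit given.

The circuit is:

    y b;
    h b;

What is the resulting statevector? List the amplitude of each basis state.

The final amplitudes are sqrt(2)*I/2 on |000>, -sqrt(2)*I/2 on |010>, and 0 on every other basis state.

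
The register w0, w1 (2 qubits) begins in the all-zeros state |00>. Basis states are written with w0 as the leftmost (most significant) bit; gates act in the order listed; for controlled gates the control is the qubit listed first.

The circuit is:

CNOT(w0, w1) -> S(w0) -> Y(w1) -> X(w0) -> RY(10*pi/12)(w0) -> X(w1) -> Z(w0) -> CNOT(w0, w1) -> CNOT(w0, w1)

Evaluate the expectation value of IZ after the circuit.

The observable IZ averages to 1.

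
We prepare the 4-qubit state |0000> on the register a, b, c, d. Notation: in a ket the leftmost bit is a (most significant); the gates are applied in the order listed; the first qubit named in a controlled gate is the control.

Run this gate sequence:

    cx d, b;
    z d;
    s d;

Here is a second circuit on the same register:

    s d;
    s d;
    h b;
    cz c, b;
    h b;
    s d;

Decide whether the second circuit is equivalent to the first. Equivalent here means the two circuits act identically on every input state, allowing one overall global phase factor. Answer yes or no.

No, they are not equivalent — no single phase factor reconciles the two unitaries.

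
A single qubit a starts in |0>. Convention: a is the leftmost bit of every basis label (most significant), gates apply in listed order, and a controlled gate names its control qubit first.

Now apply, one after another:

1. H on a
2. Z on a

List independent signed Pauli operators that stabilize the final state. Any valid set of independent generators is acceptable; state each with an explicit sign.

One valid set of independent stabilizer generators is -X (any independent generating set of the same group is equally correct).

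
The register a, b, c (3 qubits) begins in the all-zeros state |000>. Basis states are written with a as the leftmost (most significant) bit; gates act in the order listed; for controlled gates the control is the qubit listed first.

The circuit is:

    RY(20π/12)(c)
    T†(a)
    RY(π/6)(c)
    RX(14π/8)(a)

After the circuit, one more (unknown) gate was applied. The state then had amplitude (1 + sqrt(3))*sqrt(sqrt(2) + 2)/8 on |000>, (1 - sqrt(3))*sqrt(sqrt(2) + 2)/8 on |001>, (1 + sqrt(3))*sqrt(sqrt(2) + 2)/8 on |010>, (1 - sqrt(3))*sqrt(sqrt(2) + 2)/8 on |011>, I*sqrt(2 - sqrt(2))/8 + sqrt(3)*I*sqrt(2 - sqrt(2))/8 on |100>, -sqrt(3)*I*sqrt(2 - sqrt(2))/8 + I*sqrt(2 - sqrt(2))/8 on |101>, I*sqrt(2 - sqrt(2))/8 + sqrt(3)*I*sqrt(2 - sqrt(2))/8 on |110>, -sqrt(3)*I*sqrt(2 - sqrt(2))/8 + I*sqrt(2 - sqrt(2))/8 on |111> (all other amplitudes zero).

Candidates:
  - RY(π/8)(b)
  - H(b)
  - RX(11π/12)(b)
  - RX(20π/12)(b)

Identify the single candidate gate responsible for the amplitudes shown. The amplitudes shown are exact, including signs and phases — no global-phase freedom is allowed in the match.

It was H(b) that produced the state shown.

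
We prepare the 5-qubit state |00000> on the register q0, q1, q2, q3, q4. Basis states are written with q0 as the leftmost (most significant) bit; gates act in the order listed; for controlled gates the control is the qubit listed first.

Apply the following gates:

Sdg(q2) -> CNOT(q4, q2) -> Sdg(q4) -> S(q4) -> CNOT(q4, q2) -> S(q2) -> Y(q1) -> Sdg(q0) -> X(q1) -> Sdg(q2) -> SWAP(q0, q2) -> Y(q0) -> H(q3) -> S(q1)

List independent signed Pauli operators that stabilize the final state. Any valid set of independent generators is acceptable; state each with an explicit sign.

The stabilizer group can be generated by +IIIXI, -ZIIII, +IZIII, +IIZII, +IIIIZ, among other valid generating sets. Key observation: gates 1-6 undo each other exactly, leaving only the rest of the circuit to track.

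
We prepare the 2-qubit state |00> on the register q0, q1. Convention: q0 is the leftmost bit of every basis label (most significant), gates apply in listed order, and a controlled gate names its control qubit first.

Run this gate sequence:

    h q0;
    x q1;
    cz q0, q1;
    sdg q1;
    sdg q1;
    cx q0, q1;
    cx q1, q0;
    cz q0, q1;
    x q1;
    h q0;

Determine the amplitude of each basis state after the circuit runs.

The resulting statevector has amplitude 1/2 on |00>, 1/2 on |01>, -1/2 on |10>, -1/2 on |11>.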